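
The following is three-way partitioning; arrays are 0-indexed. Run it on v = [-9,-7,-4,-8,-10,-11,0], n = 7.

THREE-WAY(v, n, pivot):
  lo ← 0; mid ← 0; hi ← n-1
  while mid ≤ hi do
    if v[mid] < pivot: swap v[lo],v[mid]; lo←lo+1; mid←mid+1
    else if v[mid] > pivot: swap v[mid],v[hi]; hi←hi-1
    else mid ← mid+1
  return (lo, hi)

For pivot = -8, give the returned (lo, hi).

(3, 3)

lo=0 mid=0 hi=6
-9<-8: swap(0,0), lo=1 mid=1 ⇒ [-9,-7,-4,-8,-10,-11,0]
-7>-8: swap(1,6), hi=5 ⇒ [-9,0,-4,-8,-10,-11,-7]
0>-8: swap(1,5), hi=4 ⇒ [-9,-11,-4,-8,-10,0,-7]
-11<-8: swap(1,1), lo=2 mid=2 ⇒ [-9,-11,-4,-8,-10,0,-7]
-4>-8: swap(2,4), hi=3 ⇒ [-9,-11,-10,-8,-4,0,-7]
-10<-8: swap(2,2), lo=3 mid=3 ⇒ [-9,-11,-10,-8,-4,0,-7]
-8=-8: mid=4
done. lo=3 hi=3; v=[-9,-11,-10,-8,-4,0,-7]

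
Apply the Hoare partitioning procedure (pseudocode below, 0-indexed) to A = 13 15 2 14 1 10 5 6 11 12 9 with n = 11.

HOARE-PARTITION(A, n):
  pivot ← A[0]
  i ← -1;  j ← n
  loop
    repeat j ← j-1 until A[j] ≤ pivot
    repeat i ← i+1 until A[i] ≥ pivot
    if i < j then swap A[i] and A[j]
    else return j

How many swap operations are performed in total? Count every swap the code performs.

pivot=13
j stops at 10 (9), i stops at 0 (13); swap ⇒ 9 15 2 14 1 10 5 6 11 12 13
j stops at 9 (12), i stops at 1 (15); swap ⇒ 9 12 2 14 1 10 5 6 11 15 13
j stops at 8 (11), i stops at 3 (14); swap ⇒ 9 12 2 11 1 10 5 6 14 15 13
j stops at 7, i stops at 8; i≥j ⇒ return 7. A=9 12 2 11 1 10 5 6 14 15 13

3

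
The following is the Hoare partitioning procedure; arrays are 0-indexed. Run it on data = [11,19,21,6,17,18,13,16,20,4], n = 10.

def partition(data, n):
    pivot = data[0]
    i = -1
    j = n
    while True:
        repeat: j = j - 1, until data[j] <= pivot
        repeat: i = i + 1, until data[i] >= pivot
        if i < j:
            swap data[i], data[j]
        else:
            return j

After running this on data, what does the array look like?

pivot = data[0] = 11; i = -1, j = 10
j→9 (data[9]=4≤11), i→0 (data[0]=11≥11); i<j, swap → [4,19,21,6,17,18,13,16,20,11]
j→3 (data[3]=6≤11), i→1 (data[1]=19≥11); i<j, swap → [4,6,21,19,17,18,13,16,20,11]
j→1, i→2; i≥j, return j=1. data = [4,6,21,19,17,18,13,16,20,11]

[4,6,21,19,17,18,13,16,20,11]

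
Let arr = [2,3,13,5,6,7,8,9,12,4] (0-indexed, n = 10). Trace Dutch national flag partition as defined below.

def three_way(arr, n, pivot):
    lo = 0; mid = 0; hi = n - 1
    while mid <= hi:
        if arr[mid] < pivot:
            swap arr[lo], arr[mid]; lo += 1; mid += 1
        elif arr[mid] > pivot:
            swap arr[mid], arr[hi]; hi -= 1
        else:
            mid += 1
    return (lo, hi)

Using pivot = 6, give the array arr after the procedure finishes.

pivot = 6; lo=0, mid=0, hi=9
arr[mid]=2<6: swap arr[0],arr[0]; lo=1,mid=1 → [2,3,13,5,6,7,8,9,12,4]
arr[mid]=3<6: swap arr[1],arr[1]; lo=2,mid=2 → [2,3,13,5,6,7,8,9,12,4]
arr[mid]=13>6: swap arr[2],arr[9]; hi=8 → [2,3,4,5,6,7,8,9,12,13]
arr[mid]=4<6: swap arr[2],arr[2]; lo=3,mid=3 → [2,3,4,5,6,7,8,9,12,13]
arr[mid]=5<6: swap arr[3],arr[3]; lo=4,mid=4 → [2,3,4,5,6,7,8,9,12,13]
arr[mid]=6=6: mid=5
arr[mid]=7>6: swap arr[5],arr[8]; hi=7 → [2,3,4,5,6,12,8,9,7,13]
arr[mid]=12>6: swap arr[5],arr[7]; hi=6 → [2,3,4,5,6,9,8,12,7,13]
arr[mid]=9>6: swap arr[5],arr[6]; hi=5 → [2,3,4,5,6,8,9,12,7,13]
arr[mid]=8>6: swap arr[5],arr[5]; hi=4 → [2,3,4,5,6,8,9,12,7,13]
end: lo=4, hi=4; arr = [2,3,4,5,6,8,9,12,7,13]

[2,3,4,5,6,8,9,12,7,13]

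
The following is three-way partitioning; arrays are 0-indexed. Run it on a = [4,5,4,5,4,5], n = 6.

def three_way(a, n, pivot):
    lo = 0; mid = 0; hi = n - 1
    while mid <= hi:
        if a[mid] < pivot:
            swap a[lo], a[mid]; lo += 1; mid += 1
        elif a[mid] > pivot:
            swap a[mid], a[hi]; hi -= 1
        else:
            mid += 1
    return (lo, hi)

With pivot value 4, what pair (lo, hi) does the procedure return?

pivot = 4; lo=0, mid=0, hi=5
a[mid]=4=4: mid=1
a[mid]=5>4: swap a[1],a[5]; hi=4 → [4,5,4,5,4,5]
a[mid]=5>4: swap a[1],a[4]; hi=3 → [4,4,4,5,5,5]
a[mid]=4=4: mid=2
a[mid]=4=4: mid=3
a[mid]=5>4: swap a[3],a[3]; hi=2 → [4,4,4,5,5,5]
end: lo=0, hi=2; a = [4,4,4,5,5,5]

(0, 2)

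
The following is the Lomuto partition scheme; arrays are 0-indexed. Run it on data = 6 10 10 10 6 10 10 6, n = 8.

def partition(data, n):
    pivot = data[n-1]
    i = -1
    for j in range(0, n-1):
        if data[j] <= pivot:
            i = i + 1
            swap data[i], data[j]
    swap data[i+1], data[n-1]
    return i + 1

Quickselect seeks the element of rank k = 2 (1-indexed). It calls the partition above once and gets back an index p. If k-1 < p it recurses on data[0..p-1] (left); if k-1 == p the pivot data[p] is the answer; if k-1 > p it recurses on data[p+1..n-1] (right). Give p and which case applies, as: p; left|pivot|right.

2; left

pivot = data[7] = 6; i = -1
j=0: data[0]=6 ≤ 6 → i=0, swap data[0],data[0] (no change) → 6 10 10 10 6 10 10 6
j=1: data[1]=10 > 6 → no swap
j=2: data[2]=10 > 6 → no swap
j=3: data[3]=10 > 6 → no swap
j=4: data[4]=6 ≤ 6 → i=1, swap data[1],data[4] → 6 6 10 10 10 10 10 6
j=5: data[5]=10 > 6 → no swap
j=6: data[6]=10 > 6 → no swap
final swap data[2],data[7] → 6 6 6 10 10 10 10 10; return 2
p = 2; k-1 = 1 < 2 ⇒ left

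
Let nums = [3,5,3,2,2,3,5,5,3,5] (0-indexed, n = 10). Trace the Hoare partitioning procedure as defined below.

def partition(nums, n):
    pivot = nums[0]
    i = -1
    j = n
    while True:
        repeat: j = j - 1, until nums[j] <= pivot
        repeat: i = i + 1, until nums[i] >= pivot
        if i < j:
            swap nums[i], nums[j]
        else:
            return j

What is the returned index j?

pivot = nums[0] = 3; i = -1, j = 10
j→8 (nums[8]=3≤3), i→0 (nums[0]=3≥3); i<j, swap → [3,5,3,2,2,3,5,5,3,5]
j→5 (nums[5]=3≤3), i→1 (nums[1]=5≥3); i<j, swap → [3,3,3,2,2,5,5,5,3,5]
j→4 (nums[4]=2≤3), i→2 (nums[2]=3≥3); i<j, swap → [3,3,2,2,3,5,5,5,3,5]
j→3, i→4; i≥j, return j=3. nums = [3,3,2,2,3,5,5,5,3,5]

3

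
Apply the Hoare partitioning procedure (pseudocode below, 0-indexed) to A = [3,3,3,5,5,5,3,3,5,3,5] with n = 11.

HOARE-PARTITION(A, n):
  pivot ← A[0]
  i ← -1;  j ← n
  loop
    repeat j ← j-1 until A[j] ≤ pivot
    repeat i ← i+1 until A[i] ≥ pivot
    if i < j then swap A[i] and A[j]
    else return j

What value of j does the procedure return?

2

pivot=3
j stops at 9 (3), i stops at 0 (3); swap ⇒ [3,3,3,5,5,5,3,3,5,3,5]
j stops at 7 (3), i stops at 1 (3); swap ⇒ [3,3,3,5,5,5,3,3,5,3,5]
j stops at 6 (3), i stops at 2 (3); swap ⇒ [3,3,3,5,5,5,3,3,5,3,5]
j stops at 2, i stops at 3; i≥j ⇒ return 2. A=[3,3,3,5,5,5,3,3,5,3,5]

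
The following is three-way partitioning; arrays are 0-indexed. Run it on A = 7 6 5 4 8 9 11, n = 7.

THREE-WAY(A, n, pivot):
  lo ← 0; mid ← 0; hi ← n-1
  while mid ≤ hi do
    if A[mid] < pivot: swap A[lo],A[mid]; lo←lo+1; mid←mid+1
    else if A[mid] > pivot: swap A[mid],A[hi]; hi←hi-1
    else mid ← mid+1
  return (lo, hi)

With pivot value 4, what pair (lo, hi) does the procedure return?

pivot = 4; lo=0, mid=0, hi=6
A[mid]=7>4: swap A[0],A[6]; hi=5 → 11 6 5 4 8 9 7
A[mid]=11>4: swap A[0],A[5]; hi=4 → 9 6 5 4 8 11 7
A[mid]=9>4: swap A[0],A[4]; hi=3 → 8 6 5 4 9 11 7
A[mid]=8>4: swap A[0],A[3]; hi=2 → 4 6 5 8 9 11 7
A[mid]=4=4: mid=1
A[mid]=6>4: swap A[1],A[2]; hi=1 → 4 5 6 8 9 11 7
A[mid]=5>4: swap A[1],A[1]; hi=0 → 4 5 6 8 9 11 7
end: lo=0, hi=0; A = 4 5 6 8 9 11 7

(0, 0)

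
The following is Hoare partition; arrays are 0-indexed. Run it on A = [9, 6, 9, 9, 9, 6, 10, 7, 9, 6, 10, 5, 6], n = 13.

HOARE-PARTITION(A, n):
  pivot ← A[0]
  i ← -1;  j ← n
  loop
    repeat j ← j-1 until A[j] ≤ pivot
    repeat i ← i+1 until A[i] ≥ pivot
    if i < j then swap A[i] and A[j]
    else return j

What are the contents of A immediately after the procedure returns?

pivot=9
j stops at 12 (6), i stops at 0 (9); swap ⇒ [6, 6, 9, 9, 9, 6, 10, 7, 9, 6, 10, 5, 9]
j stops at 11 (5), i stops at 2 (9); swap ⇒ [6, 6, 5, 9, 9, 6, 10, 7, 9, 6, 10, 9, 9]
j stops at 9 (6), i stops at 3 (9); swap ⇒ [6, 6, 5, 6, 9, 6, 10, 7, 9, 9, 10, 9, 9]
j stops at 8 (9), i stops at 4 (9); swap ⇒ [6, 6, 5, 6, 9, 6, 10, 7, 9, 9, 10, 9, 9]
j stops at 7 (7), i stops at 6 (10); swap ⇒ [6, 6, 5, 6, 9, 6, 7, 10, 9, 9, 10, 9, 9]
j stops at 6, i stops at 7; i≥j ⇒ return 6. A=[6, 6, 5, 6, 9, 6, 7, 10, 9, 9, 10, 9, 9]

[6, 6, 5, 6, 9, 6, 7, 10, 9, 9, 10, 9, 9]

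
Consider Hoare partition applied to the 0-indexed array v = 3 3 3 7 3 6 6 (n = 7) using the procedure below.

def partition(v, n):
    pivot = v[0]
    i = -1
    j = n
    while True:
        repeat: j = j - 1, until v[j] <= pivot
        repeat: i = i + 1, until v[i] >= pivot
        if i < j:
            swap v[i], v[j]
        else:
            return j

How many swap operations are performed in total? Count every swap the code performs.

pivot = v[0] = 3; i = -1, j = 7
j→4 (v[4]=3≤3), i→0 (v[0]=3≥3); i<j, swap → 3 3 3 7 3 6 6
j→2 (v[2]=3≤3), i→1 (v[1]=3≥3); i<j, swap → 3 3 3 7 3 6 6
j→1, i→2; i≥j, return j=1. v = 3 3 3 7 3 6 6

2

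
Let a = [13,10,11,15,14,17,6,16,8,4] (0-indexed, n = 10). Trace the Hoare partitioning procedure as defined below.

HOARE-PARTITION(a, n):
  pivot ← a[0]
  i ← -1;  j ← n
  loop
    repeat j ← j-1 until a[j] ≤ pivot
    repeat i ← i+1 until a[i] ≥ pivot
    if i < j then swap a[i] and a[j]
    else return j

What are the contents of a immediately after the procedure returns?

[4,10,11,8,6,17,14,16,15,13]

pivot = a[0] = 13; i = -1, j = 10
j→9 (a[9]=4≤13), i→0 (a[0]=13≥13); i<j, swap → [4,10,11,15,14,17,6,16,8,13]
j→8 (a[8]=8≤13), i→3 (a[3]=15≥13); i<j, swap → [4,10,11,8,14,17,6,16,15,13]
j→6 (a[6]=6≤13), i→4 (a[4]=14≥13); i<j, swap → [4,10,11,8,6,17,14,16,15,13]
j→4, i→5; i≥j, return j=4. a = [4,10,11,8,6,17,14,16,15,13]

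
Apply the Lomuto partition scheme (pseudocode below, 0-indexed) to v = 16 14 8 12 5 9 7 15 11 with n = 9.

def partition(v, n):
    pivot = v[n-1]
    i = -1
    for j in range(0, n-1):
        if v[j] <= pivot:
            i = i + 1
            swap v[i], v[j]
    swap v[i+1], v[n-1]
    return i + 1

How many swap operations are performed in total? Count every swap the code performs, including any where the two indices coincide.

5

pivot=11, i=-1
j=0: 16>11, skip
j=1: 14>11, skip
j=2: 8≤11, i=0, swap(0,2) ⇒ 8 14 16 12 5 9 7 15 11
j=3: 12>11, skip
j=4: 5≤11, i=1, swap(1,4) ⇒ 8 5 16 12 14 9 7 15 11
j=5: 9≤11, i=2, swap(2,5) ⇒ 8 5 9 12 14 16 7 15 11
j=6: 7≤11, i=3, swap(3,6) ⇒ 8 5 9 7 14 16 12 15 11
j=7: 15>11, skip
swap(4,8) ⇒ 8 5 9 7 11 16 12 15 14; return 4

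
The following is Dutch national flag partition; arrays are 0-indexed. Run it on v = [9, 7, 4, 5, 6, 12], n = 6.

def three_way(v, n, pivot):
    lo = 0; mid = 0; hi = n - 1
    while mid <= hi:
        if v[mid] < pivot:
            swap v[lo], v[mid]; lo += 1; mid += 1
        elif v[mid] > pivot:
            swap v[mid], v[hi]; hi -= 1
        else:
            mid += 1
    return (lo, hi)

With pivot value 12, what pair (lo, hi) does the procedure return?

lo=0 mid=0 hi=5
9<12: swap(0,0), lo=1 mid=1 ⇒ [9, 7, 4, 5, 6, 12]
7<12: swap(1,1), lo=2 mid=2 ⇒ [9, 7, 4, 5, 6, 12]
4<12: swap(2,2), lo=3 mid=3 ⇒ [9, 7, 4, 5, 6, 12]
5<12: swap(3,3), lo=4 mid=4 ⇒ [9, 7, 4, 5, 6, 12]
6<12: swap(4,4), lo=5 mid=5 ⇒ [9, 7, 4, 5, 6, 12]
12=12: mid=6
done. lo=5 hi=5; v=[9, 7, 4, 5, 6, 12]

(5, 5)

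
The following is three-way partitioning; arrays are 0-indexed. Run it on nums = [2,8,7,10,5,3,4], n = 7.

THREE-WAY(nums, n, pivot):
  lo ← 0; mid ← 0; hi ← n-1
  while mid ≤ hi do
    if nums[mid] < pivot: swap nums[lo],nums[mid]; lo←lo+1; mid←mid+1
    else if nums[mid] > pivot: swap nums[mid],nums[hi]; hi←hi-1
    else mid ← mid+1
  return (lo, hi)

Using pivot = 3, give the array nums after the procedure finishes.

pivot = 3; lo=0, mid=0, hi=6
nums[mid]=2<3: swap nums[0],nums[0]; lo=1,mid=1 → [2,8,7,10,5,3,4]
nums[mid]=8>3: swap nums[1],nums[6]; hi=5 → [2,4,7,10,5,3,8]
nums[mid]=4>3: swap nums[1],nums[5]; hi=4 → [2,3,7,10,5,4,8]
nums[mid]=3=3: mid=2
nums[mid]=7>3: swap nums[2],nums[4]; hi=3 → [2,3,5,10,7,4,8]
nums[mid]=5>3: swap nums[2],nums[3]; hi=2 → [2,3,10,5,7,4,8]
nums[mid]=10>3: swap nums[2],nums[2]; hi=1 → [2,3,10,5,7,4,8]
end: lo=1, hi=1; nums = [2,3,10,5,7,4,8]

[2,3,10,5,7,4,8]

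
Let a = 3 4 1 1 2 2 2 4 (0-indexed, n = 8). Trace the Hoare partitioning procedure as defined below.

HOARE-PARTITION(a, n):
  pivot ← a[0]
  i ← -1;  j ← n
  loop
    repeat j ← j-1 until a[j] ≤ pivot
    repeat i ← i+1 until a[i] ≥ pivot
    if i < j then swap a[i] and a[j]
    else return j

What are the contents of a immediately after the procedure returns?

2 2 1 1 2 4 3 4

pivot=3
j stops at 6 (2), i stops at 0 (3); swap ⇒ 2 4 1 1 2 2 3 4
j stops at 5 (2), i stops at 1 (4); swap ⇒ 2 2 1 1 2 4 3 4
j stops at 4, i stops at 5; i≥j ⇒ return 4. a=2 2 1 1 2 4 3 4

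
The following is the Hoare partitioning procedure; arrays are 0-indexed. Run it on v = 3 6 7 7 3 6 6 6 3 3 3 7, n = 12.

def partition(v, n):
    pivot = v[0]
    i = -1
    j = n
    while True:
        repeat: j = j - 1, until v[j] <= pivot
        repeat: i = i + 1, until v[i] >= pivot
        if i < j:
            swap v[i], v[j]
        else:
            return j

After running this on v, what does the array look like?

pivot = v[0] = 3; i = -1, j = 12
j→10 (v[10]=3≤3), i→0 (v[0]=3≥3); i<j, swap → 3 6 7 7 3 6 6 6 3 3 3 7
j→9 (v[9]=3≤3), i→1 (v[1]=6≥3); i<j, swap → 3 3 7 7 3 6 6 6 3 6 3 7
j→8 (v[8]=3≤3), i→2 (v[2]=7≥3); i<j, swap → 3 3 3 7 3 6 6 6 7 6 3 7
j→4 (v[4]=3≤3), i→3 (v[3]=7≥3); i<j, swap → 3 3 3 3 7 6 6 6 7 6 3 7
j→3, i→4; i≥j, return j=3. v = 3 3 3 3 7 6 6 6 7 6 3 7

3 3 3 3 7 6 6 6 7 6 3 7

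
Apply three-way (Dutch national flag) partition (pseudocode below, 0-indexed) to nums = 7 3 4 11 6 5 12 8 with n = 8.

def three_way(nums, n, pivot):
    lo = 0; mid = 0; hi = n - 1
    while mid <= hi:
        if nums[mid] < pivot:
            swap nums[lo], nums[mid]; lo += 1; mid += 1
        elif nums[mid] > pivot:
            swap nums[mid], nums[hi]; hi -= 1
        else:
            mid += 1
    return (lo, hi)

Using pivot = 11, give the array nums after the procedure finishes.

pivot = 11; lo=0, mid=0, hi=7
nums[mid]=7<11: swap nums[0],nums[0]; lo=1,mid=1 → 7 3 4 11 6 5 12 8
nums[mid]=3<11: swap nums[1],nums[1]; lo=2,mid=2 → 7 3 4 11 6 5 12 8
nums[mid]=4<11: swap nums[2],nums[2]; lo=3,mid=3 → 7 3 4 11 6 5 12 8
nums[mid]=11=11: mid=4
nums[mid]=6<11: swap nums[3],nums[4]; lo=4,mid=5 → 7 3 4 6 11 5 12 8
nums[mid]=5<11: swap nums[4],nums[5]; lo=5,mid=6 → 7 3 4 6 5 11 12 8
nums[mid]=12>11: swap nums[6],nums[7]; hi=6 → 7 3 4 6 5 11 8 12
nums[mid]=8<11: swap nums[5],nums[6]; lo=6,mid=7 → 7 3 4 6 5 8 11 12
end: lo=6, hi=6; nums = 7 3 4 6 5 8 11 12

7 3 4 6 5 8 11 12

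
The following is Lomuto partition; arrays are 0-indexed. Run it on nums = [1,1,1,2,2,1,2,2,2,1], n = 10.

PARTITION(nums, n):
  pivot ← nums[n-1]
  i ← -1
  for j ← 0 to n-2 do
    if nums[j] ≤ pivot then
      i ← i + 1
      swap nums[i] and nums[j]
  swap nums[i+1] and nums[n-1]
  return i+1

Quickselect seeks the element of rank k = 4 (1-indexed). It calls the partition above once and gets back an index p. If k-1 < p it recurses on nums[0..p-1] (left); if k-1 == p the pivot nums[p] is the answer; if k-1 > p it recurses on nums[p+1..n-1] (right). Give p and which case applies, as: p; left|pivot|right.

pivot=1, i=-1
j=0: 1≤1, i=0, swap(0,0) ⇒ [1,1,1,2,2,1,2,2,2,1]
j=1: 1≤1, i=1, swap(1,1) ⇒ [1,1,1,2,2,1,2,2,2,1]
j=2: 1≤1, i=2, swap(2,2) ⇒ [1,1,1,2,2,1,2,2,2,1]
j=3: 2>1, skip
j=4: 2>1, skip
j=5: 1≤1, i=3, swap(3,5) ⇒ [1,1,1,1,2,2,2,2,2,1]
j=6: 2>1, skip
j=7: 2>1, skip
j=8: 2>1, skip
swap(4,9) ⇒ [1,1,1,1,1,2,2,2,2,2]; return 4
p = 4; k-1 = 3 < 4 ⇒ left

4; left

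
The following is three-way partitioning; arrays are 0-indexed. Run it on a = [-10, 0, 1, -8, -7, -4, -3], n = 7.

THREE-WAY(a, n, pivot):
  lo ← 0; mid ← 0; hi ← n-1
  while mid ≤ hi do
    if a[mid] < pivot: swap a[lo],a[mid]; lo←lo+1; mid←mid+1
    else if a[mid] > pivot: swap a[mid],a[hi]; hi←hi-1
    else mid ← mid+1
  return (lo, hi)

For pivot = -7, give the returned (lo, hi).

(2, 2)

pivot = -7; lo=0, mid=0, hi=6
a[mid]=-10<-7: swap a[0],a[0]; lo=1,mid=1 → [-10, 0, 1, -8, -7, -4, -3]
a[mid]=0>-7: swap a[1],a[6]; hi=5 → [-10, -3, 1, -8, -7, -4, 0]
a[mid]=-3>-7: swap a[1],a[5]; hi=4 → [-10, -4, 1, -8, -7, -3, 0]
a[mid]=-4>-7: swap a[1],a[4]; hi=3 → [-10, -7, 1, -8, -4, -3, 0]
a[mid]=-7=-7: mid=2
a[mid]=1>-7: swap a[2],a[3]; hi=2 → [-10, -7, -8, 1, -4, -3, 0]
a[mid]=-8<-7: swap a[1],a[2]; lo=2,mid=3 → [-10, -8, -7, 1, -4, -3, 0]
end: lo=2, hi=2; a = [-10, -8, -7, 1, -4, -3, 0]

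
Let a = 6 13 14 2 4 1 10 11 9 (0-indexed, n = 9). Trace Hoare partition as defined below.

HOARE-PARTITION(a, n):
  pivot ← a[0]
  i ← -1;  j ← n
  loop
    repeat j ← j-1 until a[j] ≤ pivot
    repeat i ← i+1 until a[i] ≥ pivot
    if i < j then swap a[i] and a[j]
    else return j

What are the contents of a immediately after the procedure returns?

1 4 2 14 13 6 10 11 9

pivot = a[0] = 6; i = -1, j = 9
j→5 (a[5]=1≤6), i→0 (a[0]=6≥6); i<j, swap → 1 13 14 2 4 6 10 11 9
j→4 (a[4]=4≤6), i→1 (a[1]=13≥6); i<j, swap → 1 4 14 2 13 6 10 11 9
j→3 (a[3]=2≤6), i→2 (a[2]=14≥6); i<j, swap → 1 4 2 14 13 6 10 11 9
j→2, i→3; i≥j, return j=2. a = 1 4 2 14 13 6 10 11 9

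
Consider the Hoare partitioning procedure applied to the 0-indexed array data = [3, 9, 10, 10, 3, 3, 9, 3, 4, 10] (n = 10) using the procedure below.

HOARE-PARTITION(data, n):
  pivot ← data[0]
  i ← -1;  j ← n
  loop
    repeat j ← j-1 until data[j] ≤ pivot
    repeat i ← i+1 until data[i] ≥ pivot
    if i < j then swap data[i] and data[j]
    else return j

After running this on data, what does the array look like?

pivot=3
j stops at 7 (3), i stops at 0 (3); swap ⇒ [3, 9, 10, 10, 3, 3, 9, 3, 4, 10]
j stops at 5 (3), i stops at 1 (9); swap ⇒ [3, 3, 10, 10, 3, 9, 9, 3, 4, 10]
j stops at 4 (3), i stops at 2 (10); swap ⇒ [3, 3, 3, 10, 10, 9, 9, 3, 4, 10]
j stops at 2, i stops at 3; i≥j ⇒ return 2. data=[3, 3, 3, 10, 10, 9, 9, 3, 4, 10]

[3, 3, 3, 10, 10, 9, 9, 3, 4, 10]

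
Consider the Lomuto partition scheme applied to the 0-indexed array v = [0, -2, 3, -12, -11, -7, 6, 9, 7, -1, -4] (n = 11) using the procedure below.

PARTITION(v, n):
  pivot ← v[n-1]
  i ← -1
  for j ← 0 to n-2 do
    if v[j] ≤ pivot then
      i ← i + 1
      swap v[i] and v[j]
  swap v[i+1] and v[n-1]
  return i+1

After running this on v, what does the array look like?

[-12, -11, -7, -4, -2, 3, 6, 9, 7, -1, 0]

pivot = v[10] = -4; i = -1
j=0: v[0]=0 > -4 → no swap
j=1: v[1]=-2 > -4 → no swap
j=2: v[2]=3 > -4 → no swap
j=3: v[3]=-12 ≤ -4 → i=0, swap v[0],v[3] → [-12, -2, 3, 0, -11, -7, 6, 9, 7, -1, -4]
j=4: v[4]=-11 ≤ -4 → i=1, swap v[1],v[4] → [-12, -11, 3, 0, -2, -7, 6, 9, 7, -1, -4]
j=5: v[5]=-7 ≤ -4 → i=2, swap v[2],v[5] → [-12, -11, -7, 0, -2, 3, 6, 9, 7, -1, -4]
j=6: v[6]=6 > -4 → no swap
j=7: v[7]=9 > -4 → no swap
j=8: v[8]=7 > -4 → no swap
j=9: v[9]=-1 > -4 → no swap
final swap v[3],v[10] → [-12, -11, -7, -4, -2, 3, 6, 9, 7, -1, 0]; return 3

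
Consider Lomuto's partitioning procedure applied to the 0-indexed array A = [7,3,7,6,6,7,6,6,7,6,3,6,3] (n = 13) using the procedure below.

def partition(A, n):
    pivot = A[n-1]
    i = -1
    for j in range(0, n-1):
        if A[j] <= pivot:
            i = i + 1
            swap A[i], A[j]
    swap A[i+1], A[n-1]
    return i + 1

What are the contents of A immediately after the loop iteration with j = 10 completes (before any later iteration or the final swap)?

[3,3,7,6,6,7,6,6,7,6,7,6,3]

pivot=3, i=-1
j=0: 7>3, skip
j=1: 3≤3, i=0, swap(0,1) ⇒ [3,7,7,6,6,7,6,6,7,6,3,6,3]
j=2: 7>3, skip
j=3: 6>3, skip
j=4: 6>3, skip
j=5: 7>3, skip
j=6: 6>3, skip
j=7: 6>3, skip
j=8: 7>3, skip
j=9: 6>3, skip
j=10: 3≤3, i=1, swap(1,10) ⇒ [3,3,7,6,6,7,6,6,7,6,7,6,3]
(after j=10) A = [3,3,7,6,6,7,6,6,7,6,7,6,3]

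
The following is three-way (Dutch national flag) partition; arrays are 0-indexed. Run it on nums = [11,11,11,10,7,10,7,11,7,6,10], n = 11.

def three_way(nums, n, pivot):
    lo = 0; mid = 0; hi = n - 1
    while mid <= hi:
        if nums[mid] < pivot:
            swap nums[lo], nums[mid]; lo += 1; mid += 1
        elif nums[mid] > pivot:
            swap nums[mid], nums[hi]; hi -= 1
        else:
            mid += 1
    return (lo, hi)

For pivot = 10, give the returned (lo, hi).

lo=0 mid=0 hi=10
11>10: swap(0,10), hi=9 ⇒ [10,11,11,10,7,10,7,11,7,6,11]
10=10: mid=1
11>10: swap(1,9), hi=8 ⇒ [10,6,11,10,7,10,7,11,7,11,11]
6<10: swap(0,1), lo=1 mid=2 ⇒ [6,10,11,10,7,10,7,11,7,11,11]
11>10: swap(2,8), hi=7 ⇒ [6,10,7,10,7,10,7,11,11,11,11]
7<10: swap(1,2), lo=2 mid=3 ⇒ [6,7,10,10,7,10,7,11,11,11,11]
10=10: mid=4
7<10: swap(2,4), lo=3 mid=5 ⇒ [6,7,7,10,10,10,7,11,11,11,11]
10=10: mid=6
7<10: swap(3,6), lo=4 mid=7 ⇒ [6,7,7,7,10,10,10,11,11,11,11]
11>10: swap(7,7), hi=6 ⇒ [6,7,7,7,10,10,10,11,11,11,11]
done. lo=4 hi=6; nums=[6,7,7,7,10,10,10,11,11,11,11]

(4, 6)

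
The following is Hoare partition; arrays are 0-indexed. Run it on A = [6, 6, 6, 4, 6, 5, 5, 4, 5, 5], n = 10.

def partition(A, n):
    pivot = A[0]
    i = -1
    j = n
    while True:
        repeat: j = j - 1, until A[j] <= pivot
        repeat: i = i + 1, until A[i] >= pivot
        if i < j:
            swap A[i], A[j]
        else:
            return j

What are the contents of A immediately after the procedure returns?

[5, 5, 4, 4, 5, 5, 6, 6, 6, 6]

pivot = A[0] = 6; i = -1, j = 10
j→9 (A[9]=5≤6), i→0 (A[0]=6≥6); i<j, swap → [5, 6, 6, 4, 6, 5, 5, 4, 5, 6]
j→8 (A[8]=5≤6), i→1 (A[1]=6≥6); i<j, swap → [5, 5, 6, 4, 6, 5, 5, 4, 6, 6]
j→7 (A[7]=4≤6), i→2 (A[2]=6≥6); i<j, swap → [5, 5, 4, 4, 6, 5, 5, 6, 6, 6]
j→6 (A[6]=5≤6), i→4 (A[4]=6≥6); i<j, swap → [5, 5, 4, 4, 5, 5, 6, 6, 6, 6]
j→5, i→6; i≥j, return j=5. A = [5, 5, 4, 4, 5, 5, 6, 6, 6, 6]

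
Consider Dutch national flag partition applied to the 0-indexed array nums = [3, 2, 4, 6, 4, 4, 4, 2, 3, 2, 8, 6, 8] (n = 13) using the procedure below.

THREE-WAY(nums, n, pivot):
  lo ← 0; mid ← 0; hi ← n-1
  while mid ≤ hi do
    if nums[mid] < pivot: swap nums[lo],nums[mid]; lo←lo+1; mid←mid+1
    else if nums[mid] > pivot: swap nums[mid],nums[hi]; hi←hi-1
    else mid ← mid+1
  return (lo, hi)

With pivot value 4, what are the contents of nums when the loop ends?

[3, 2, 2, 2, 3, 4, 4, 4, 4, 8, 6, 8, 6]

lo=0 mid=0 hi=12
3<4: swap(0,0), lo=1 mid=1 ⇒ [3, 2, 4, 6, 4, 4, 4, 2, 3, 2, 8, 6, 8]
2<4: swap(1,1), lo=2 mid=2 ⇒ [3, 2, 4, 6, 4, 4, 4, 2, 3, 2, 8, 6, 8]
4=4: mid=3
6>4: swap(3,12), hi=11 ⇒ [3, 2, 4, 8, 4, 4, 4, 2, 3, 2, 8, 6, 6]
8>4: swap(3,11), hi=10 ⇒ [3, 2, 4, 6, 4, 4, 4, 2, 3, 2, 8, 8, 6]
6>4: swap(3,10), hi=9 ⇒ [3, 2, 4, 8, 4, 4, 4, 2, 3, 2, 6, 8, 6]
8>4: swap(3,9), hi=8 ⇒ [3, 2, 4, 2, 4, 4, 4, 2, 3, 8, 6, 8, 6]
2<4: swap(2,3), lo=3 mid=4 ⇒ [3, 2, 2, 4, 4, 4, 4, 2, 3, 8, 6, 8, 6]
4=4: mid=5
4=4: mid=6
4=4: mid=7
2<4: swap(3,7), lo=4 mid=8 ⇒ [3, 2, 2, 2, 4, 4, 4, 4, 3, 8, 6, 8, 6]
3<4: swap(4,8), lo=5 mid=9 ⇒ [3, 2, 2, 2, 3, 4, 4, 4, 4, 8, 6, 8, 6]
done. lo=5 hi=8; nums=[3, 2, 2, 2, 3, 4, 4, 4, 4, 8, 6, 8, 6]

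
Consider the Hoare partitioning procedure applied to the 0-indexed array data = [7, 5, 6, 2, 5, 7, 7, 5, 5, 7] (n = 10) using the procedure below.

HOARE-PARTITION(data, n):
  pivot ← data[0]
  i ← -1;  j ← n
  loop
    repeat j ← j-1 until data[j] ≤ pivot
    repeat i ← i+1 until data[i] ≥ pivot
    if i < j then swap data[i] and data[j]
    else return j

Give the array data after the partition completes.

pivot = data[0] = 7; i = -1, j = 10
j→9 (data[9]=7≤7), i→0 (data[0]=7≥7); i<j, swap → [7, 5, 6, 2, 5, 7, 7, 5, 5, 7]
j→8 (data[8]=5≤7), i→5 (data[5]=7≥7); i<j, swap → [7, 5, 6, 2, 5, 5, 7, 5, 7, 7]
j→7 (data[7]=5≤7), i→6 (data[6]=7≥7); i<j, swap → [7, 5, 6, 2, 5, 5, 5, 7, 7, 7]
j→6, i→7; i≥j, return j=6. data = [7, 5, 6, 2, 5, 5, 5, 7, 7, 7]

[7, 5, 6, 2, 5, 5, 5, 7, 7, 7]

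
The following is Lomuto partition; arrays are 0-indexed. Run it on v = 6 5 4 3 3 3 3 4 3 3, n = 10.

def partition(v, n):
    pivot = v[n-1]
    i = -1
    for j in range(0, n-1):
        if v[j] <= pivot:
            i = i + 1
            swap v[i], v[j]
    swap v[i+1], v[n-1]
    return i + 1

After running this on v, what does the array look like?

3 3 3 3 3 3 6 4 5 4

pivot=3, i=-1
j=0: 6>3, skip
j=1: 5>3, skip
j=2: 4>3, skip
j=3: 3≤3, i=0, swap(0,3) ⇒ 3 5 4 6 3 3 3 4 3 3
j=4: 3≤3, i=1, swap(1,4) ⇒ 3 3 4 6 5 3 3 4 3 3
j=5: 3≤3, i=2, swap(2,5) ⇒ 3 3 3 6 5 4 3 4 3 3
j=6: 3≤3, i=3, swap(3,6) ⇒ 3 3 3 3 5 4 6 4 3 3
j=7: 4>3, skip
j=8: 3≤3, i=4, swap(4,8) ⇒ 3 3 3 3 3 4 6 4 5 3
swap(5,9) ⇒ 3 3 3 3 3 3 6 4 5 4; return 5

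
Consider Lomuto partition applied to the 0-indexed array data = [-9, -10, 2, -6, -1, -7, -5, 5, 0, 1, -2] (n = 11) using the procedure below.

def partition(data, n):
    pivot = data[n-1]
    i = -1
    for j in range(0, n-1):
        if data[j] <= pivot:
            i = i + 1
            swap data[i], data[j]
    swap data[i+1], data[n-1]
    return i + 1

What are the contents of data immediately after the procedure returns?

[-9, -10, -6, -7, -5, -2, -1, 5, 0, 1, 2]

pivot = data[10] = -2; i = -1
j=0: data[0]=-9 ≤ -2 → i=0, swap data[0],data[0] (no change) → [-9, -10, 2, -6, -1, -7, -5, 5, 0, 1, -2]
j=1: data[1]=-10 ≤ -2 → i=1, swap data[1],data[1] (no change) → [-9, -10, 2, -6, -1, -7, -5, 5, 0, 1, -2]
j=2: data[2]=2 > -2 → no swap
j=3: data[3]=-6 ≤ -2 → i=2, swap data[2],data[3] → [-9, -10, -6, 2, -1, -7, -5, 5, 0, 1, -2]
j=4: data[4]=-1 > -2 → no swap
j=5: data[5]=-7 ≤ -2 → i=3, swap data[3],data[5] → [-9, -10, -6, -7, -1, 2, -5, 5, 0, 1, -2]
j=6: data[6]=-5 ≤ -2 → i=4, swap data[4],data[6] → [-9, -10, -6, -7, -5, 2, -1, 5, 0, 1, -2]
j=7: data[7]=5 > -2 → no swap
j=8: data[8]=0 > -2 → no swap
j=9: data[9]=1 > -2 → no swap
final swap data[5],data[10] → [-9, -10, -6, -7, -5, -2, -1, 5, 0, 1, 2]; return 5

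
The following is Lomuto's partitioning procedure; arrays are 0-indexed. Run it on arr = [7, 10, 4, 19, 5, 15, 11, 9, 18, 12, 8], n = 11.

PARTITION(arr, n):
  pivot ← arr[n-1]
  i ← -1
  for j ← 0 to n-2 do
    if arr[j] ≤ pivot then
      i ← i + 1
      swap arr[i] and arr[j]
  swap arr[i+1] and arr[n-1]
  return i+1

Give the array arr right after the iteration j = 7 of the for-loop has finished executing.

pivot = arr[10] = 8; i = -1
j=0: arr[0]=7 ≤ 8 → i=0, swap arr[0],arr[0] (no change) → [7, 10, 4, 19, 5, 15, 11, 9, 18, 12, 8]
j=1: arr[1]=10 > 8 → no swap
j=2: arr[2]=4 ≤ 8 → i=1, swap arr[1],arr[2] → [7, 4, 10, 19, 5, 15, 11, 9, 18, 12, 8]
j=3: arr[3]=19 > 8 → no swap
j=4: arr[4]=5 ≤ 8 → i=2, swap arr[2],arr[4] → [7, 4, 5, 19, 10, 15, 11, 9, 18, 12, 8]
j=5: arr[5]=15 > 8 → no swap
j=6: arr[6]=11 > 8 → no swap
j=7: arr[7]=9 > 8 → no swap
(after j=7) arr = [7, 4, 5, 19, 10, 15, 11, 9, 18, 12, 8]

[7, 4, 5, 19, 10, 15, 11, 9, 18, 12, 8]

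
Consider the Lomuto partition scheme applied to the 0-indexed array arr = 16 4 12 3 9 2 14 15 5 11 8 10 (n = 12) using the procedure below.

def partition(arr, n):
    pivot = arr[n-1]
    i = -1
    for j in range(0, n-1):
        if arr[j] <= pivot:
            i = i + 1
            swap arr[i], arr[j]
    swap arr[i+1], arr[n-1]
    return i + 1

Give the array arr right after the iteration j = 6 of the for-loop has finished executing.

pivot = arr[11] = 10; i = -1
j=0: arr[0]=16 > 10 → no swap
j=1: arr[1]=4 ≤ 10 → i=0, swap arr[0],arr[1] → 4 16 12 3 9 2 14 15 5 11 8 10
j=2: arr[2]=12 > 10 → no swap
j=3: arr[3]=3 ≤ 10 → i=1, swap arr[1],arr[3] → 4 3 12 16 9 2 14 15 5 11 8 10
j=4: arr[4]=9 ≤ 10 → i=2, swap arr[2],arr[4] → 4 3 9 16 12 2 14 15 5 11 8 10
j=5: arr[5]=2 ≤ 10 → i=3, swap arr[3],arr[5] → 4 3 9 2 12 16 14 15 5 11 8 10
j=6: arr[6]=14 > 10 → no swap
(after j=6) arr = 4 3 9 2 12 16 14 15 5 11 8 10

4 3 9 2 12 16 14 15 5 11 8 10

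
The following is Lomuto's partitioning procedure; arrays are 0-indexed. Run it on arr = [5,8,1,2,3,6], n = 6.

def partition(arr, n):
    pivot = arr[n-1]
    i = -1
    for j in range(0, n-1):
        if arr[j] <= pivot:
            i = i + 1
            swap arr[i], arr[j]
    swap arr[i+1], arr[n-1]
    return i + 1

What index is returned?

4

pivot = arr[5] = 6; i = -1
j=0: arr[0]=5 ≤ 6 → i=0, swap arr[0],arr[0] (no change) → [5,8,1,2,3,6]
j=1: arr[1]=8 > 6 → no swap
j=2: arr[2]=1 ≤ 6 → i=1, swap arr[1],arr[2] → [5,1,8,2,3,6]
j=3: arr[3]=2 ≤ 6 → i=2, swap arr[2],arr[3] → [5,1,2,8,3,6]
j=4: arr[4]=3 ≤ 6 → i=3, swap arr[3],arr[4] → [5,1,2,3,8,6]
final swap arr[4],arr[5] → [5,1,2,3,6,8]; return 4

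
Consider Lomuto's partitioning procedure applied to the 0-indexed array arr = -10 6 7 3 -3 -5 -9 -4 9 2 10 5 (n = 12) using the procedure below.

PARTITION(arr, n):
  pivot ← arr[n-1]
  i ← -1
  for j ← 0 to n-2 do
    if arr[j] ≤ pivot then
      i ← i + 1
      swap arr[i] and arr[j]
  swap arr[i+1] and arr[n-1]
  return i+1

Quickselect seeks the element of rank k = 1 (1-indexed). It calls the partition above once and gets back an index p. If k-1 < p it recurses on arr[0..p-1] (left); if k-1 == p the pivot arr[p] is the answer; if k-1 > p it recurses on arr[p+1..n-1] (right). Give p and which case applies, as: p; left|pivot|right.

7; left

pivot=5, i=-1
j=0: -10≤5, i=0, swap(0,0) ⇒ -10 6 7 3 -3 -5 -9 -4 9 2 10 5
j=1: 6>5, skip
j=2: 7>5, skip
j=3: 3≤5, i=1, swap(1,3) ⇒ -10 3 7 6 -3 -5 -9 -4 9 2 10 5
j=4: -3≤5, i=2, swap(2,4) ⇒ -10 3 -3 6 7 -5 -9 -4 9 2 10 5
j=5: -5≤5, i=3, swap(3,5) ⇒ -10 3 -3 -5 7 6 -9 -4 9 2 10 5
j=6: -9≤5, i=4, swap(4,6) ⇒ -10 3 -3 -5 -9 6 7 -4 9 2 10 5
j=7: -4≤5, i=5, swap(5,7) ⇒ -10 3 -3 -5 -9 -4 7 6 9 2 10 5
j=8: 9>5, skip
j=9: 2≤5, i=6, swap(6,9) ⇒ -10 3 -3 -5 -9 -4 2 6 9 7 10 5
j=10: 10>5, skip
swap(7,11) ⇒ -10 3 -3 -5 -9 -4 2 5 9 7 10 6; return 7
p = 7; k-1 = 0 < 7 ⇒ left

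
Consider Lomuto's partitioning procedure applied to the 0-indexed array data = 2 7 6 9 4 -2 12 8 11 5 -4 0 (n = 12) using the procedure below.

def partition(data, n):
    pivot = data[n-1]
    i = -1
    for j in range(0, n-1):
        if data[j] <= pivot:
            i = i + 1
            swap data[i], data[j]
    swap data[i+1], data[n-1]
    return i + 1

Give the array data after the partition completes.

pivot = data[11] = 0; i = -1
j=0: data[0]=2 > 0 → no swap
j=1: data[1]=7 > 0 → no swap
j=2: data[2]=6 > 0 → no swap
j=3: data[3]=9 > 0 → no swap
j=4: data[4]=4 > 0 → no swap
j=5: data[5]=-2 ≤ 0 → i=0, swap data[0],data[5] → -2 7 6 9 4 2 12 8 11 5 -4 0
j=6: data[6]=12 > 0 → no swap
j=7: data[7]=8 > 0 → no swap
j=8: data[8]=11 > 0 → no swap
j=9: data[9]=5 > 0 → no swap
j=10: data[10]=-4 ≤ 0 → i=1, swap data[1],data[10] → -2 -4 6 9 4 2 12 8 11 5 7 0
final swap data[2],data[11] → -2 -4 0 9 4 2 12 8 11 5 7 6; return 2

-2 -4 0 9 4 2 12 8 11 5 7 6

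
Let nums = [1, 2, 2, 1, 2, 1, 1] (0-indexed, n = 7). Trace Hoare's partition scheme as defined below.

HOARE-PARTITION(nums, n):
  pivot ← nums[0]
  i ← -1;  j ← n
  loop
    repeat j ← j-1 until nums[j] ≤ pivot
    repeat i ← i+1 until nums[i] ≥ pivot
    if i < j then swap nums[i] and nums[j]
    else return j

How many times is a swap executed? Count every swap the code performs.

pivot = nums[0] = 1; i = -1, j = 7
j→6 (nums[6]=1≤1), i→0 (nums[0]=1≥1); i<j, swap → [1, 2, 2, 1, 2, 1, 1]
j→5 (nums[5]=1≤1), i→1 (nums[1]=2≥1); i<j, swap → [1, 1, 2, 1, 2, 2, 1]
j→3 (nums[3]=1≤1), i→2 (nums[2]=2≥1); i<j, swap → [1, 1, 1, 2, 2, 2, 1]
j→2, i→3; i≥j, return j=2. nums = [1, 1, 1, 2, 2, 2, 1]

3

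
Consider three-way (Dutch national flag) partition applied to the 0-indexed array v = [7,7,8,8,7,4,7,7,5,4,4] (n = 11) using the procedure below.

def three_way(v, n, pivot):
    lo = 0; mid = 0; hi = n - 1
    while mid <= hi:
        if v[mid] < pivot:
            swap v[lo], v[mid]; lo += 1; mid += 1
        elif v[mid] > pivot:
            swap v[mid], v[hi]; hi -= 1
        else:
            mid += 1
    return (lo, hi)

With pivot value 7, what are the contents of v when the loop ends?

lo=0 mid=0 hi=10
7=7: mid=1
7=7: mid=2
8>7: swap(2,10), hi=9 ⇒ [7,7,4,8,7,4,7,7,5,4,8]
4<7: swap(0,2), lo=1 mid=3 ⇒ [4,7,7,8,7,4,7,7,5,4,8]
8>7: swap(3,9), hi=8 ⇒ [4,7,7,4,7,4,7,7,5,8,8]
4<7: swap(1,3), lo=2 mid=4 ⇒ [4,4,7,7,7,4,7,7,5,8,8]
7=7: mid=5
4<7: swap(2,5), lo=3 mid=6 ⇒ [4,4,4,7,7,7,7,7,5,8,8]
7=7: mid=7
7=7: mid=8
5<7: swap(3,8), lo=4 mid=9 ⇒ [4,4,4,5,7,7,7,7,7,8,8]
done. lo=4 hi=8; v=[4,4,4,5,7,7,7,7,7,8,8]

[4,4,4,5,7,7,7,7,7,8,8]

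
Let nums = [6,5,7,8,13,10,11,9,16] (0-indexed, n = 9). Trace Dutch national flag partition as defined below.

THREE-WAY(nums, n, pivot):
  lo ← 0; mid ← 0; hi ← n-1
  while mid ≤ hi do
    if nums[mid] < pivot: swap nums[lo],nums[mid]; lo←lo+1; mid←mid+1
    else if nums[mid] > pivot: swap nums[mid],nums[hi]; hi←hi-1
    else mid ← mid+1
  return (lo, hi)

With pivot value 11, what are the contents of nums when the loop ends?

[6,5,7,8,9,10,11,16,13]

lo=0 mid=0 hi=8
6<11: swap(0,0), lo=1 mid=1 ⇒ [6,5,7,8,13,10,11,9,16]
5<11: swap(1,1), lo=2 mid=2 ⇒ [6,5,7,8,13,10,11,9,16]
7<11: swap(2,2), lo=3 mid=3 ⇒ [6,5,7,8,13,10,11,9,16]
8<11: swap(3,3), lo=4 mid=4 ⇒ [6,5,7,8,13,10,11,9,16]
13>11: swap(4,8), hi=7 ⇒ [6,5,7,8,16,10,11,9,13]
16>11: swap(4,7), hi=6 ⇒ [6,5,7,8,9,10,11,16,13]
9<11: swap(4,4), lo=5 mid=5 ⇒ [6,5,7,8,9,10,11,16,13]
10<11: swap(5,5), lo=6 mid=6 ⇒ [6,5,7,8,9,10,11,16,13]
11=11: mid=7
done. lo=6 hi=6; nums=[6,5,7,8,9,10,11,16,13]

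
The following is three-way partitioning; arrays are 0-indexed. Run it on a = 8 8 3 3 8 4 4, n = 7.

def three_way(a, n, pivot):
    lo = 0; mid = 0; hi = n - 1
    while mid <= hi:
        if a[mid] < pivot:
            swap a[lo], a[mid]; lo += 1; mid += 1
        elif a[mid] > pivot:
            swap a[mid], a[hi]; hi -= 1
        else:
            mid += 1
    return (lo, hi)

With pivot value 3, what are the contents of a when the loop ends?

lo=0 mid=0 hi=6
8>3: swap(0,6), hi=5 ⇒ 4 8 3 3 8 4 8
4>3: swap(0,5), hi=4 ⇒ 4 8 3 3 8 4 8
4>3: swap(0,4), hi=3 ⇒ 8 8 3 3 4 4 8
8>3: swap(0,3), hi=2 ⇒ 3 8 3 8 4 4 8
3=3: mid=1
8>3: swap(1,2), hi=1 ⇒ 3 3 8 8 4 4 8
3=3: mid=2
done. lo=0 hi=1; a=3 3 8 8 4 4 8

3 3 8 8 4 4 8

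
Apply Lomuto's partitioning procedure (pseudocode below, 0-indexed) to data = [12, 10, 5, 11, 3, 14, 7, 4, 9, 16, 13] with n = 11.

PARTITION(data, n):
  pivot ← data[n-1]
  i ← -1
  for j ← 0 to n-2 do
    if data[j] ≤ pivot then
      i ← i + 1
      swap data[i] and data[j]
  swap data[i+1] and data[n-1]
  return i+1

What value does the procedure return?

pivot=13, i=-1
j=0: 12≤13, i=0, swap(0,0) ⇒ [12, 10, 5, 11, 3, 14, 7, 4, 9, 16, 13]
j=1: 10≤13, i=1, swap(1,1) ⇒ [12, 10, 5, 11, 3, 14, 7, 4, 9, 16, 13]
j=2: 5≤13, i=2, swap(2,2) ⇒ [12, 10, 5, 11, 3, 14, 7, 4, 9, 16, 13]
j=3: 11≤13, i=3, swap(3,3) ⇒ [12, 10, 5, 11, 3, 14, 7, 4, 9, 16, 13]
j=4: 3≤13, i=4, swap(4,4) ⇒ [12, 10, 5, 11, 3, 14, 7, 4, 9, 16, 13]
j=5: 14>13, skip
j=6: 7≤13, i=5, swap(5,6) ⇒ [12, 10, 5, 11, 3, 7, 14, 4, 9, 16, 13]
j=7: 4≤13, i=6, swap(6,7) ⇒ [12, 10, 5, 11, 3, 7, 4, 14, 9, 16, 13]
j=8: 9≤13, i=7, swap(7,8) ⇒ [12, 10, 5, 11, 3, 7, 4, 9, 14, 16, 13]
j=9: 16>13, skip
swap(8,10) ⇒ [12, 10, 5, 11, 3, 7, 4, 9, 13, 16, 14]; return 8

8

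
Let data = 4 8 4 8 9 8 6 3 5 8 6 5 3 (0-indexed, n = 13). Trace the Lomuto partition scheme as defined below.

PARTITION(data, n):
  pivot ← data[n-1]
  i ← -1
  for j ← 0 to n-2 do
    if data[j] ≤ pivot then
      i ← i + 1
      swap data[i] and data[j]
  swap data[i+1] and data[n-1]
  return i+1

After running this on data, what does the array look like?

3 3 4 8 9 8 6 4 5 8 6 5 8

pivot=3, i=-1
j=0: 4>3, skip
j=1: 8>3, skip
j=2: 4>3, skip
j=3: 8>3, skip
j=4: 9>3, skip
j=5: 8>3, skip
j=6: 6>3, skip
j=7: 3≤3, i=0, swap(0,7) ⇒ 3 8 4 8 9 8 6 4 5 8 6 5 3
j=8: 5>3, skip
j=9: 8>3, skip
j=10: 6>3, skip
j=11: 5>3, skip
swap(1,12) ⇒ 3 3 4 8 9 8 6 4 5 8 6 5 8; return 1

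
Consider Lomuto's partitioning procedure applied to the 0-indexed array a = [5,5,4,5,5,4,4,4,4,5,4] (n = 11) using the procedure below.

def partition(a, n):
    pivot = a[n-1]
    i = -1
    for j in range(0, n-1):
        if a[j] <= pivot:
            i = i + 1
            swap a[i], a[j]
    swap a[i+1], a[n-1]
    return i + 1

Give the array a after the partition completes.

pivot = a[10] = 4; i = -1
j=0: a[0]=5 > 4 → no swap
j=1: a[1]=5 > 4 → no swap
j=2: a[2]=4 ≤ 4 → i=0, swap a[0],a[2] → [4,5,5,5,5,4,4,4,4,5,4]
j=3: a[3]=5 > 4 → no swap
j=4: a[4]=5 > 4 → no swap
j=5: a[5]=4 ≤ 4 → i=1, swap a[1],a[5] → [4,4,5,5,5,5,4,4,4,5,4]
j=6: a[6]=4 ≤ 4 → i=2, swap a[2],a[6] → [4,4,4,5,5,5,5,4,4,5,4]
j=7: a[7]=4 ≤ 4 → i=3, swap a[3],a[7] → [4,4,4,4,5,5,5,5,4,5,4]
j=8: a[8]=4 ≤ 4 → i=4, swap a[4],a[8] → [4,4,4,4,4,5,5,5,5,5,4]
j=9: a[9]=5 > 4 → no swap
final swap a[5],a[10] → [4,4,4,4,4,4,5,5,5,5,5]; return 5

[4,4,4,4,4,4,5,5,5,5,5]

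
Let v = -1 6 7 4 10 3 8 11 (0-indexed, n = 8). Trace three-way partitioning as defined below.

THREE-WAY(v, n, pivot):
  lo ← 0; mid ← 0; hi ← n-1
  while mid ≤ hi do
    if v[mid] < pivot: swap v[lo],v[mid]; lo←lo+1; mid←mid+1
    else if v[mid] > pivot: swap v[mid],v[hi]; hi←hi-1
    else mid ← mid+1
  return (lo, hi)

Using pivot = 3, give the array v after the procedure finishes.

pivot = 3; lo=0, mid=0, hi=7
v[mid]=-1<3: swap v[0],v[0]; lo=1,mid=1 → -1 6 7 4 10 3 8 11
v[mid]=6>3: swap v[1],v[7]; hi=6 → -1 11 7 4 10 3 8 6
v[mid]=11>3: swap v[1],v[6]; hi=5 → -1 8 7 4 10 3 11 6
v[mid]=8>3: swap v[1],v[5]; hi=4 → -1 3 7 4 10 8 11 6
v[mid]=3=3: mid=2
v[mid]=7>3: swap v[2],v[4]; hi=3 → -1 3 10 4 7 8 11 6
v[mid]=10>3: swap v[2],v[3]; hi=2 → -1 3 4 10 7 8 11 6
v[mid]=4>3: swap v[2],v[2]; hi=1 → -1 3 4 10 7 8 11 6
end: lo=1, hi=1; v = -1 3 4 10 7 8 11 6

-1 3 4 10 7 8 11 6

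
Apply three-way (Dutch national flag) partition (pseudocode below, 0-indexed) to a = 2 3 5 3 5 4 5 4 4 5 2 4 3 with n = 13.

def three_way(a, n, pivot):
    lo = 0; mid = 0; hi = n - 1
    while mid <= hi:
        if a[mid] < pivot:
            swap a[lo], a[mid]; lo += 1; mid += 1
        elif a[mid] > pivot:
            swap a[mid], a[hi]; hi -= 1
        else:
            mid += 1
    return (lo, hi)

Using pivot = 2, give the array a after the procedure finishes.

2 2 3 5 4 5 4 4 5 5 4 3 3

pivot = 2; lo=0, mid=0, hi=12
a[mid]=2=2: mid=1
a[mid]=3>2: swap a[1],a[12]; hi=11 → 2 3 5 3 5 4 5 4 4 5 2 4 3
a[mid]=3>2: swap a[1],a[11]; hi=10 → 2 4 5 3 5 4 5 4 4 5 2 3 3
a[mid]=4>2: swap a[1],a[10]; hi=9 → 2 2 5 3 5 4 5 4 4 5 4 3 3
a[mid]=2=2: mid=2
a[mid]=5>2: swap a[2],a[9]; hi=8 → 2 2 5 3 5 4 5 4 4 5 4 3 3
a[mid]=5>2: swap a[2],a[8]; hi=7 → 2 2 4 3 5 4 5 4 5 5 4 3 3
a[mid]=4>2: swap a[2],a[7]; hi=6 → 2 2 4 3 5 4 5 4 5 5 4 3 3
a[mid]=4>2: swap a[2],a[6]; hi=5 → 2 2 5 3 5 4 4 4 5 5 4 3 3
a[mid]=5>2: swap a[2],a[5]; hi=4 → 2 2 4 3 5 5 4 4 5 5 4 3 3
a[mid]=4>2: swap a[2],a[4]; hi=3 → 2 2 5 3 4 5 4 4 5 5 4 3 3
a[mid]=5>2: swap a[2],a[3]; hi=2 → 2 2 3 5 4 5 4 4 5 5 4 3 3
a[mid]=3>2: swap a[2],a[2]; hi=1 → 2 2 3 5 4 5 4 4 5 5 4 3 3
end: lo=0, hi=1; a = 2 2 3 5 4 5 4 4 5 5 4 3 3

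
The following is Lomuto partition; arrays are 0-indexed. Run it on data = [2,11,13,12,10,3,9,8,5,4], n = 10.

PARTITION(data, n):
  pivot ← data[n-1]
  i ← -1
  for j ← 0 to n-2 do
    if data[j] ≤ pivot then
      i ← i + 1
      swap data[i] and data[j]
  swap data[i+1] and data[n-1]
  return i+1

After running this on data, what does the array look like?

[2,3,4,12,10,11,9,8,5,13]

pivot = data[9] = 4; i = -1
j=0: data[0]=2 ≤ 4 → i=0, swap data[0],data[0] (no change) → [2,11,13,12,10,3,9,8,5,4]
j=1: data[1]=11 > 4 → no swap
j=2: data[2]=13 > 4 → no swap
j=3: data[3]=12 > 4 → no swap
j=4: data[4]=10 > 4 → no swap
j=5: data[5]=3 ≤ 4 → i=1, swap data[1],data[5] → [2,3,13,12,10,11,9,8,5,4]
j=6: data[6]=9 > 4 → no swap
j=7: data[7]=8 > 4 → no swap
j=8: data[8]=5 > 4 → no swap
final swap data[2],data[9] → [2,3,4,12,10,11,9,8,5,13]; return 2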